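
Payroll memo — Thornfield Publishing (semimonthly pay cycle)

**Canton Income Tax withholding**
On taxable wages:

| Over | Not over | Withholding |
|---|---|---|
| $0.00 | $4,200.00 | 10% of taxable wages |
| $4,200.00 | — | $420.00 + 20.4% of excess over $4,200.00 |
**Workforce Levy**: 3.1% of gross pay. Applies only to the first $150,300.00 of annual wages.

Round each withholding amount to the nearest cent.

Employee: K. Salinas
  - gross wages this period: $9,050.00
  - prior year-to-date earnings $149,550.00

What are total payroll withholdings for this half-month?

Canton Income Tax: taxable = $9,050.00
  $420.00 + 20.4% × ($9,050.00 − $4,200.00) = $420.00 + 20.4% × $4,850.00 = $1,409.40
Workforce Levy: cap $150,300.00 − YTD $149,550.00 = $750.00 subject; 3.1% × $750.00 = $23.25
Total: $1,409.40 + $23.25 = $1,432.65

$1,432.65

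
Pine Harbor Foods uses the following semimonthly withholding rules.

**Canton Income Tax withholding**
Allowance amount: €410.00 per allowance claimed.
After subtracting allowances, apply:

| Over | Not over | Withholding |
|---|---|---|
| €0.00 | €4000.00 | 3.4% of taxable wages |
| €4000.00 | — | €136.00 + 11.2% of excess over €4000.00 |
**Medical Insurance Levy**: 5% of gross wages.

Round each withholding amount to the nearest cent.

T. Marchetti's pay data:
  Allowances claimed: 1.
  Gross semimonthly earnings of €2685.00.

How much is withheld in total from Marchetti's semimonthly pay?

Canton Income Tax: taxable = €2685.00 − 1×€410.00 = €2275.00
  3.4% × €2275.00 = €77.35
Medical Insurance Levy: 5% × €2685.00 = €134.25
Total: €77.35 + €134.25 = €211.60

€211.60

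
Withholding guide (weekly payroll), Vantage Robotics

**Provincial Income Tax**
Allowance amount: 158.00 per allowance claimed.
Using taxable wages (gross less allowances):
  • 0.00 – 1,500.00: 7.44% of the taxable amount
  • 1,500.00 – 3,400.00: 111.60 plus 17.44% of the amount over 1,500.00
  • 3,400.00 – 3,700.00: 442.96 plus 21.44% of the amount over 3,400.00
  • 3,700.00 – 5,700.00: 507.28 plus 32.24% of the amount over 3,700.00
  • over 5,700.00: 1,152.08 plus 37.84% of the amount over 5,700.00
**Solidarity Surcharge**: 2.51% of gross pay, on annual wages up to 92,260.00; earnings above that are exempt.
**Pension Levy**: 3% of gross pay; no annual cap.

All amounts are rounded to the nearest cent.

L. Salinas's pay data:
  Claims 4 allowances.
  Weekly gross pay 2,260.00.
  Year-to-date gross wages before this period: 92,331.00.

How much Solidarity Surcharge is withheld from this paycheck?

Solidarity Surcharge: YTD 92,331.00 ≥ cap 92,260.00 → 0.00

0.00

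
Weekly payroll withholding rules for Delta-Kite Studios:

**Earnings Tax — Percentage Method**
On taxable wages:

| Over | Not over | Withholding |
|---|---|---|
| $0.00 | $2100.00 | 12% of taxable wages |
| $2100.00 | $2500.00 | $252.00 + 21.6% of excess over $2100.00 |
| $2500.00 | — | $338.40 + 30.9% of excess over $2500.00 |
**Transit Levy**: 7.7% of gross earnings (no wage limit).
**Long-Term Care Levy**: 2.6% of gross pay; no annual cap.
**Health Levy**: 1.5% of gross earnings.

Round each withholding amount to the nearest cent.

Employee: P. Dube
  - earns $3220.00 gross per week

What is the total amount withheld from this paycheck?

$940.84

Earnings Tax: taxable = $3220.00
  $338.40 + 30.9% × ($3220.00 − $2500.00) = $338.40 + 30.9% × $720.00 = $560.88
Transit Levy: 7.7% × $3220.00 = $247.94
Long-Term Care Levy: 2.6% × $3220.00 = $83.72
Health Levy: 1.5% × $3220.00 = $48.30
Total: $560.88 + $247.94 + $83.72 + $48.30 = $940.84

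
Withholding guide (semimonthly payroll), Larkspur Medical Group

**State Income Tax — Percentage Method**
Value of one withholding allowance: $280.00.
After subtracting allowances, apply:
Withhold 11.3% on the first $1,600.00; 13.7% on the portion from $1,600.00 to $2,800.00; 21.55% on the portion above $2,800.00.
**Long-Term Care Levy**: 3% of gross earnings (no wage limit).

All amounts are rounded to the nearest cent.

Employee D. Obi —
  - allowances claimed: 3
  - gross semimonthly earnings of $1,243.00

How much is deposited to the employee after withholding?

$1,160.17

State Income Tax: taxable = $1,243.00 − 3×$280.00 = $403.00
  11.3% × $403.00 = $45.54
Long-Term Care Levy: 3% × $1,243.00 = $37.29
Total withheld: $45.54 + $37.29 = $82.83
Net pay: $1,243.00 − $82.83 = $1,160.17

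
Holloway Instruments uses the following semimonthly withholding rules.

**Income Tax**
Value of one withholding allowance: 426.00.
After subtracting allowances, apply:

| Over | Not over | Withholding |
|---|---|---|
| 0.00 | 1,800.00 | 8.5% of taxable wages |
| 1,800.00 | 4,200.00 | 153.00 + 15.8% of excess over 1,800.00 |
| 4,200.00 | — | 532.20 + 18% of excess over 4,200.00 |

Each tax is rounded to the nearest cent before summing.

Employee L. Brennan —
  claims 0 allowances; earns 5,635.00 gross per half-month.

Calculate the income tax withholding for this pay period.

790.50

Income Tax: taxable = 5,635.00
  532.20 + 18% × (5,635.00 − 4,200.00) = 532.20 + 18% × 1,435.00 = 790.50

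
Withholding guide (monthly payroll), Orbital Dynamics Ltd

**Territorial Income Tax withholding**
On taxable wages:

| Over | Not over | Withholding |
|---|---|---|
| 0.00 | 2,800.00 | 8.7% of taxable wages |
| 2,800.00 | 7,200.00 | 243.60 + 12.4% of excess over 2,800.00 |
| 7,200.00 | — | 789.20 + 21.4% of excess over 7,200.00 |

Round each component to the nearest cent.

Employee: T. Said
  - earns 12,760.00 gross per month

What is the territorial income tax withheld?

Territorial Income Tax: taxable = 12,760.00
  789.20 + 21.4% × (12,760.00 − 7,200.00) = 789.20 + 21.4% × 5,560.00 = 1,979.04

1,979.04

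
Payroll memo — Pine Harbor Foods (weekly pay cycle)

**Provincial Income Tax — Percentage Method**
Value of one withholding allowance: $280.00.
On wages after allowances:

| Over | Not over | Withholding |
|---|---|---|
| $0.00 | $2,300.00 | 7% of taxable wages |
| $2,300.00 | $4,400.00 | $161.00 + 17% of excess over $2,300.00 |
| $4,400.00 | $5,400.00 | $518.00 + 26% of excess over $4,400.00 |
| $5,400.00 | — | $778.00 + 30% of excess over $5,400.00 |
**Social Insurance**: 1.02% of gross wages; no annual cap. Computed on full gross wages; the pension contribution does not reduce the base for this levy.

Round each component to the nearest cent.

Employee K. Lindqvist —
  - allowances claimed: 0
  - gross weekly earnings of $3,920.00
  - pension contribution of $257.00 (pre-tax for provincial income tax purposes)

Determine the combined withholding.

Provincial Income Tax: taxable = $3,920.00 − $257.00 = $3,663.00
  $161.00 + 17% × ($3,663.00 − $2,300.00) = $161.00 + 17% × $1,363.00 = $392.71
Social Insurance: 1.02% × $3,920.00 = $39.98
Total: $392.71 + $39.98 = $432.69

$432.69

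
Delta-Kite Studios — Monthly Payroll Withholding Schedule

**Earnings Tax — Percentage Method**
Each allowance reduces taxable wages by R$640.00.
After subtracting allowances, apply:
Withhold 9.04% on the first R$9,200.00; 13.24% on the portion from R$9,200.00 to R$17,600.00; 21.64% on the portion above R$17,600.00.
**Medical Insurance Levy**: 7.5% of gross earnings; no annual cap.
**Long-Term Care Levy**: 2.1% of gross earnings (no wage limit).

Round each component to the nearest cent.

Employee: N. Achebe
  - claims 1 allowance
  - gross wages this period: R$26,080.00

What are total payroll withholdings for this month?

Earnings Tax: taxable = R$26,080.00 − 1×R$640.00 = R$25,440.00
  R$1,943.84 + 21.64% × (R$25,440.00 − R$17,600.00) = R$1,943.84 + 21.64% × R$7,840.00 = R$3,640.42
Medical Insurance Levy: 7.5% × R$26,080.00 = R$1,956.00
Long-Term Care Levy: 2.1% × R$26,080.00 = R$547.68
Total: R$3,640.42 + R$1,956.00 + R$547.68 = R$6,144.10

R$6,144.10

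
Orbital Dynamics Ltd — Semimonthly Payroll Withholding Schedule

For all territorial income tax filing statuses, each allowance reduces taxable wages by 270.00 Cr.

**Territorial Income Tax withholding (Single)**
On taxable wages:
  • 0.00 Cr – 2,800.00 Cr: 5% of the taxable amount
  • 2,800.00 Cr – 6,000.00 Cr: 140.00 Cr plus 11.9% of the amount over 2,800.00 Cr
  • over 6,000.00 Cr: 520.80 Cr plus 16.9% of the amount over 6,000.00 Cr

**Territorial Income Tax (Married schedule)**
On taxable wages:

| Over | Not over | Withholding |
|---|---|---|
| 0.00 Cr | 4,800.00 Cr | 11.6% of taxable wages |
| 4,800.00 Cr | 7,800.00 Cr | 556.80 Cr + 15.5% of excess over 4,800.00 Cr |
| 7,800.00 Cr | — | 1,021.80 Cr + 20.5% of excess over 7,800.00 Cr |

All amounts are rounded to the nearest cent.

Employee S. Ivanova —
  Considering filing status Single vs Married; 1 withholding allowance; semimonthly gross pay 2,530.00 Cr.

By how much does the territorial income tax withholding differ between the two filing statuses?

149.16 Cr

Territorial Income Tax (Single): taxable = 2,530.00 Cr − 1×270.00 Cr = 2,260.00 Cr
  5% × 2,260.00 Cr = 113.00 Cr
Territorial Income Tax (Married): taxable = 2,530.00 Cr − 1×270.00 Cr = 2,260.00 Cr
  11.6% × 2,260.00 Cr = 262.16 Cr
Difference: |113.00 Cr − 262.16 Cr| = 149.16 Cr (higher under Married)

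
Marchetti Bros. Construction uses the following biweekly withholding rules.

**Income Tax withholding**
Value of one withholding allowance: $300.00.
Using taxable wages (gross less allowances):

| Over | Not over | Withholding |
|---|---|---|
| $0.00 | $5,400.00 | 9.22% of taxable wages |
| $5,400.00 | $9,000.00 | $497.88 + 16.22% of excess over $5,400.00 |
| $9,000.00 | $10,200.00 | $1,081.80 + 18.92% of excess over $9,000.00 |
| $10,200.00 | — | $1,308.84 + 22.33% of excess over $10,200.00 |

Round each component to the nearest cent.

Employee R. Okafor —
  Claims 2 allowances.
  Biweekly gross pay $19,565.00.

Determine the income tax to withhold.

Income Tax: taxable = $19,565.00 − 2×$300.00 = $18,965.00
  $1,308.84 + 22.33% × ($18,965.00 − $10,200.00) = $1,308.84 + 22.33% × $8,765.00 = $3,266.06

$3,266.06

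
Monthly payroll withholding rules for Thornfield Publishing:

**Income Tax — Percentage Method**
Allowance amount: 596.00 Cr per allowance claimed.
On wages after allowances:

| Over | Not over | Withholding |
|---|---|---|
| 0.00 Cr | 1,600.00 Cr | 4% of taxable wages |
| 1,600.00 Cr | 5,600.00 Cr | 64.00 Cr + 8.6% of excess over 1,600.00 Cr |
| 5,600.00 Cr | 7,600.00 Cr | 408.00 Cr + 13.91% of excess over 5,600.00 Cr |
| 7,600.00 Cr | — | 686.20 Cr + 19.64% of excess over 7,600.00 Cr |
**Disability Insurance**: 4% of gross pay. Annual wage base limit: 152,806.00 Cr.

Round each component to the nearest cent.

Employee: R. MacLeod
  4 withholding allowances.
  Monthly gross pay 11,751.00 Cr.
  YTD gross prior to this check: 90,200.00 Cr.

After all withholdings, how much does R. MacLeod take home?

Income Tax: taxable = 11,751.00 Cr − 4×596.00 Cr = 9,367.00 Cr
  686.20 Cr + 19.64% × (9,367.00 Cr − 7,600.00 Cr) = 686.20 Cr + 19.64% × 1,767.00 Cr = 1,033.24 Cr
Disability Insurance: 4% × 11,751.00 Cr = 470.04 Cr
Total withheld: 1,033.24 Cr + 470.04 Cr = 1,503.28 Cr
Net pay: 11,751.00 Cr − 1,503.28 Cr = 10,247.72 Cr

10,247.72 Cr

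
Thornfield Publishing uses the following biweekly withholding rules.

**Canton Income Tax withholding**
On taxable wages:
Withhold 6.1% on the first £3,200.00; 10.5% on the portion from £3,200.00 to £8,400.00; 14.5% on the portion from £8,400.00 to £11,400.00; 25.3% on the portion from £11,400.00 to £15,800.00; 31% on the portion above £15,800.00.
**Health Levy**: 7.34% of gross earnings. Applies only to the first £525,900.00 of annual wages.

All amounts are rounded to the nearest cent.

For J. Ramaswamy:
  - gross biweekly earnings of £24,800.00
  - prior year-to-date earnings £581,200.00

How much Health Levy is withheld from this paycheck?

£0.00

Health Levy: YTD £581,200.00 ≥ cap £525,900.00 → £0.00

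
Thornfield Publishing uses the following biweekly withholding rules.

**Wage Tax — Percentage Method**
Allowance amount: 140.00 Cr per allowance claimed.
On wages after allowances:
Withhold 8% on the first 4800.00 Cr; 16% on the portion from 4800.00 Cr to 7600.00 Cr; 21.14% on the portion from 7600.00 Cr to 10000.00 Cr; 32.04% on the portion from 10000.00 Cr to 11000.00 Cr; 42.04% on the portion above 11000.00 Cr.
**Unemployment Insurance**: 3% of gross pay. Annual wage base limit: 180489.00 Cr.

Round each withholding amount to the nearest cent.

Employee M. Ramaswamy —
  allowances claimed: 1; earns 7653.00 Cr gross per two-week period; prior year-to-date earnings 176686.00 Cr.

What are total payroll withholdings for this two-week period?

Wage Tax: taxable = 7653.00 Cr − 1×140.00 Cr = 7513.00 Cr
  384.00 Cr + 16% × (7513.00 Cr − 4800.00 Cr) = 384.00 Cr + 16% × 2713.00 Cr = 818.08 Cr
Unemployment Insurance: cap 180489.00 Cr − YTD 176686.00 Cr = 3803.00 Cr subject; 3% × 3803.00 Cr = 114.09 Cr
Total: 818.08 Cr + 114.09 Cr = 932.17 Cr

932.17 Cr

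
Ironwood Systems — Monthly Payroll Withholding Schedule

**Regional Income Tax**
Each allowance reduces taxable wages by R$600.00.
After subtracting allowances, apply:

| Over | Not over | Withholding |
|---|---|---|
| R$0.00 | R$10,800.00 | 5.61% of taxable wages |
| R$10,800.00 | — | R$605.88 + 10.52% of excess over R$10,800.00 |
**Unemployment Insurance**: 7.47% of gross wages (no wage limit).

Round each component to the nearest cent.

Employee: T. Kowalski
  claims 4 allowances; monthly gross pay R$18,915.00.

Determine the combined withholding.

R$2,620.05

Regional Income Tax: taxable = R$18,915.00 − 4×R$600.00 = R$16,515.00
  R$605.88 + 10.52% × (R$16,515.00 − R$10,800.00) = R$605.88 + 10.52% × R$5,715.00 = R$1,207.10
Unemployment Insurance: 7.47% × R$18,915.00 = R$1,412.95
Total: R$1,207.10 + R$1,412.95 = R$2,620.05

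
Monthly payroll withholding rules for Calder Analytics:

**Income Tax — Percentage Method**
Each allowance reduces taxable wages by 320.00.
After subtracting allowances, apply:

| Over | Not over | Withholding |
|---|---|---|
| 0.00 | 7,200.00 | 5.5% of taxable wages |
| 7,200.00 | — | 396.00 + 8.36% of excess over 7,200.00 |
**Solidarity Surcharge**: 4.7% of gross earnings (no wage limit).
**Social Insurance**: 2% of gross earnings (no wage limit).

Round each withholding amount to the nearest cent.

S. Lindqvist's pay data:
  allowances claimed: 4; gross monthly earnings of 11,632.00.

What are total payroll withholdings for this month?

1,438.85

Income Tax: taxable = 11,632.00 − 4×320.00 = 10,352.00
  396.00 + 8.36% × (10,352.00 − 7,200.00) = 396.00 + 8.36% × 3,152.00 = 659.51
Solidarity Surcharge: 4.7% × 11,632.00 = 546.70
Social Insurance: 2% × 11,632.00 = 232.64
Total: 659.51 + 546.70 + 232.64 = 1,438.85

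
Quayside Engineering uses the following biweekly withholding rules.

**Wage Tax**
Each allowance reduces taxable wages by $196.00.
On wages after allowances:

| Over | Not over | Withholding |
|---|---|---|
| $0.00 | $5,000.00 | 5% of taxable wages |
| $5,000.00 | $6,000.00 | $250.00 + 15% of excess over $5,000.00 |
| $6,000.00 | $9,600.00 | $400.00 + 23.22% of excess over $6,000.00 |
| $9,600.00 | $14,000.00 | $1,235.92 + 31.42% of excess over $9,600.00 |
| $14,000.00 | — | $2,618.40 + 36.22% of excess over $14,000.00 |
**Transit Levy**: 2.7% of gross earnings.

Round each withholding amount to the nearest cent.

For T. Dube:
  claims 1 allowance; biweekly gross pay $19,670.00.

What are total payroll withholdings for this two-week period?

Wage Tax: taxable = $19,670.00 − 1×$196.00 = $19,474.00
  $2,618.40 + 36.22% × ($19,474.00 − $14,000.00) = $2,618.40 + 36.22% × $5,474.00 = $4,601.08
Transit Levy: 2.7% × $19,670.00 = $531.09
Total: $4,601.08 + $531.09 = $5,132.17

$5,132.17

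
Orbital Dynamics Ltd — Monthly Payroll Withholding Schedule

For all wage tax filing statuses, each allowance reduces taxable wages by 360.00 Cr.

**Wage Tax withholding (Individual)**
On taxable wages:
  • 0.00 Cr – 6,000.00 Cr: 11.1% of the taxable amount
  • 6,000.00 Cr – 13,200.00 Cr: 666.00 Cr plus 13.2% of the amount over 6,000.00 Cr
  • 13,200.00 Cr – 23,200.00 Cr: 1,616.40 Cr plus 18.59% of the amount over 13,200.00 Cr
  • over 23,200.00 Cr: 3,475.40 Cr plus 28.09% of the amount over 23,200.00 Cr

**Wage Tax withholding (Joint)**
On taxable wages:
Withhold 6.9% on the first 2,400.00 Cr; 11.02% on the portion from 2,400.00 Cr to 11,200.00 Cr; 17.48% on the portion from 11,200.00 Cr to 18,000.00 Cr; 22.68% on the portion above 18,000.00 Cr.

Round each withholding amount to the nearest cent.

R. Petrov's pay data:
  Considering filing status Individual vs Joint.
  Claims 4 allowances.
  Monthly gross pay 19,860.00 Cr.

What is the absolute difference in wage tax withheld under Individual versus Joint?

167.54 Cr

Wage Tax (Individual): taxable = 19,860.00 Cr − 4×360.00 Cr = 18,420.00 Cr
  1,616.40 Cr + 18.59% × (18,420.00 Cr − 13,200.00 Cr) = 1,616.40 Cr + 18.59% × 5,220.00 Cr = 2,586.80 Cr
Wage Tax (Joint): taxable = 19,860.00 Cr − 4×360.00 Cr = 18,420.00 Cr
  2,324.00 Cr + 22.68% × (18,420.00 Cr − 18,000.00 Cr) = 2,324.00 Cr + 22.68% × 420.00 Cr = 2,419.26 Cr
Difference: |2,586.80 Cr − 2,419.26 Cr| = 167.54 Cr (higher under Individual)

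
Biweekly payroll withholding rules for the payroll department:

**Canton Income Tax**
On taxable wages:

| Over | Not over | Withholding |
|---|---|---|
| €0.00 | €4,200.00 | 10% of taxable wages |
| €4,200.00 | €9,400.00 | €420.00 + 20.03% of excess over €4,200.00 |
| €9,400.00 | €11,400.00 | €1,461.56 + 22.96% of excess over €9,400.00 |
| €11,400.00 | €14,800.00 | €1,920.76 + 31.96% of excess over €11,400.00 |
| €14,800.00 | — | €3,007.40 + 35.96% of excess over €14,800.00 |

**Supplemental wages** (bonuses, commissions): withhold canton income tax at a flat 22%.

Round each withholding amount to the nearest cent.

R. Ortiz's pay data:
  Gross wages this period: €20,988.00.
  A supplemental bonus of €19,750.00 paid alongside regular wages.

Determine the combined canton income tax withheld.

€9,577.60

Canton Income Tax: taxable = €20,988.00
  €3,007.40 + 35.96% × (€20,988.00 − €14,800.00) = €3,007.40 + 35.96% × €6,188.00 = €5,232.60
Supplemental (22% flat on bonus): 22% × €19,750.00 = €4,345.00
Total canton income tax: €5,232.60 + €4,345.00 = €9,577.60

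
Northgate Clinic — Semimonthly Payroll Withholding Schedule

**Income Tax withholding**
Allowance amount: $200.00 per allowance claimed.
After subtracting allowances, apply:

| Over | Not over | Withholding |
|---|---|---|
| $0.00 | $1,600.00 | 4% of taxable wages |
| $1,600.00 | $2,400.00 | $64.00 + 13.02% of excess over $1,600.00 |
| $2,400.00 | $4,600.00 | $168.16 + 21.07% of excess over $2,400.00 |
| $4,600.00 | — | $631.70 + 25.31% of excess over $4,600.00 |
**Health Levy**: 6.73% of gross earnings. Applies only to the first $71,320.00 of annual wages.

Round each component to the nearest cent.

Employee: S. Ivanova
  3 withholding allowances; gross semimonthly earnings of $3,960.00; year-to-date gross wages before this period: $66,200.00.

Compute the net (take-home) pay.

$3,323.06

Income Tax: taxable = $3,960.00 − 3×$200.00 = $3,360.00
  $168.16 + 21.07% × ($3,360.00 − $2,400.00) = $168.16 + 21.07% × $960.00 = $370.43
Health Levy: 6.73% × $3,960.00 = $266.51
Total withheld: $370.43 + $266.51 = $636.94
Net pay: $3,960.00 − $636.94 = $3,323.06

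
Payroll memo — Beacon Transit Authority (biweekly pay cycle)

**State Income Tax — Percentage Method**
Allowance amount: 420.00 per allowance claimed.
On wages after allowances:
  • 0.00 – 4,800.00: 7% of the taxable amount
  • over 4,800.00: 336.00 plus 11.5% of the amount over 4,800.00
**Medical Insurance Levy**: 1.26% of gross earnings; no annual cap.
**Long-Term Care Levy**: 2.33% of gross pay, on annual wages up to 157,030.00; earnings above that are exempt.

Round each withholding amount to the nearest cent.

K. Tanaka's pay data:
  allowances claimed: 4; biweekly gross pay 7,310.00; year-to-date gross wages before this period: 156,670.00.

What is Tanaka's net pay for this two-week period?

State Income Tax: taxable = 7,310.00 − 4×420.00 = 5,630.00
  336.00 + 11.5% × (5,630.00 − 4,800.00) = 336.00 + 11.5% × 830.00 = 431.45
Medical Insurance Levy: 1.26% × 7,310.00 = 92.11
Long-Term Care Levy: cap 157,030.00 − YTD 156,670.00 = 360.00 subject; 2.33% × 360.00 = 8.39
Total withheld: 431.45 + 92.11 + 8.39 = 531.95
Net pay: 7,310.00 − 531.95 = 6,778.05

6,778.05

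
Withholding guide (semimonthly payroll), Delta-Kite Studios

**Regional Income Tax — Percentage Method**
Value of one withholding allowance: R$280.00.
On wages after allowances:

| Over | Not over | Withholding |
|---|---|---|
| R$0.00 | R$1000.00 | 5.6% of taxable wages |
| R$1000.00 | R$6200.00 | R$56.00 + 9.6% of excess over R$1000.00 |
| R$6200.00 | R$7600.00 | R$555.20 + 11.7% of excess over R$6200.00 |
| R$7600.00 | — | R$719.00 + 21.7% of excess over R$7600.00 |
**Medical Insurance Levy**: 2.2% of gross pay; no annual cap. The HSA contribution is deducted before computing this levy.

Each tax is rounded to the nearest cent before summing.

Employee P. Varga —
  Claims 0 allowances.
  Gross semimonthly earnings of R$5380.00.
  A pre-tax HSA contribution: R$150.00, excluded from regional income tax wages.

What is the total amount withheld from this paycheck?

Regional Income Tax: taxable = R$5380.00 − R$150.00 = R$5230.00
  R$56.00 + 9.6% × (R$5230.00 − R$1000.00) = R$56.00 + 9.6% × R$4230.00 = R$462.08
Medical Insurance Levy: 2.2% × R$5230.00 = R$115.06
Total: R$462.08 + R$115.06 = R$577.14

R$577.14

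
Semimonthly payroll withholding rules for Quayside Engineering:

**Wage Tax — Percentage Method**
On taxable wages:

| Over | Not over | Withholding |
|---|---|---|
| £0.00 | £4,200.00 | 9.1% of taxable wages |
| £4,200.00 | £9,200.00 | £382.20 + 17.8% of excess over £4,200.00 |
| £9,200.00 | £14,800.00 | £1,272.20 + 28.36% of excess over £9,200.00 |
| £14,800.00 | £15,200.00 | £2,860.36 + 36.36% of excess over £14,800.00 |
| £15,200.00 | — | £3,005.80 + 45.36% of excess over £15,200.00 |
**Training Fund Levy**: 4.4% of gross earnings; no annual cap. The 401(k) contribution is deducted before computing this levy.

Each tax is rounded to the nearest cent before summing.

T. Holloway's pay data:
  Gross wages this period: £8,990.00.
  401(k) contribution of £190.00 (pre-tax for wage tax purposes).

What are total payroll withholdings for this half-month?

Wage Tax: taxable = £8,990.00 − £190.00 = £8,800.00
  £382.20 + 17.8% × (£8,800.00 − £4,200.00) = £382.20 + 17.8% × £4,600.00 = £1,201.00
Training Fund Levy: 4.4% × £8,800.00 = £387.20
Total: £1,201.00 + £387.20 = £1,588.20

£1,588.20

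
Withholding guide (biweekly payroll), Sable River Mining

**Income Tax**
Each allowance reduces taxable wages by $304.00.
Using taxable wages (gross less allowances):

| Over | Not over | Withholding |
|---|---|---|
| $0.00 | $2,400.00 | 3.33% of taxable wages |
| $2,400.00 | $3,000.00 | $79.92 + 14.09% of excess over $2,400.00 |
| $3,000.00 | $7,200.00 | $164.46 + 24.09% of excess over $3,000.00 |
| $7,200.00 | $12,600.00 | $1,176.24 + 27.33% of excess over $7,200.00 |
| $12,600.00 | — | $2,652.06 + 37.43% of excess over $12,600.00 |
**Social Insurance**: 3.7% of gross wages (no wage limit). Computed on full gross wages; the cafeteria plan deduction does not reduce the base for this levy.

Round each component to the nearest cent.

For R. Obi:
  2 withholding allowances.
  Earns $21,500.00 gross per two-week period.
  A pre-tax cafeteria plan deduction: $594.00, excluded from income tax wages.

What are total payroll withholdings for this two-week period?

Income Tax: taxable = $21,500.00 − $594.00 − 2×$304.00 = $20,298.00
  $2,652.06 + 37.43% × ($20,298.00 − $12,600.00) = $2,652.06 + 37.43% × $7,698.00 = $5,533.42
Social Insurance: 3.7% × $21,500.00 = $795.50
Total: $5,533.42 + $795.50 = $6,328.92

$6,328.92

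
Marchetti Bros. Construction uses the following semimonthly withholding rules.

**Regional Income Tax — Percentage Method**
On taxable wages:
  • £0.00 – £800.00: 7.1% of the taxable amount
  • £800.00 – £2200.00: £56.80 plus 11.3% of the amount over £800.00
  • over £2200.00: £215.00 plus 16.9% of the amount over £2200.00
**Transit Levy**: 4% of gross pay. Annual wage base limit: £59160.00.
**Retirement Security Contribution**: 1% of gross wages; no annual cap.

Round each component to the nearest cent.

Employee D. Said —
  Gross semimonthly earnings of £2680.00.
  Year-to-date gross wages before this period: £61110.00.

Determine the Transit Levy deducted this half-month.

Transit Levy: YTD £61110.00 ≥ cap £59160.00 → £0.00

£0.00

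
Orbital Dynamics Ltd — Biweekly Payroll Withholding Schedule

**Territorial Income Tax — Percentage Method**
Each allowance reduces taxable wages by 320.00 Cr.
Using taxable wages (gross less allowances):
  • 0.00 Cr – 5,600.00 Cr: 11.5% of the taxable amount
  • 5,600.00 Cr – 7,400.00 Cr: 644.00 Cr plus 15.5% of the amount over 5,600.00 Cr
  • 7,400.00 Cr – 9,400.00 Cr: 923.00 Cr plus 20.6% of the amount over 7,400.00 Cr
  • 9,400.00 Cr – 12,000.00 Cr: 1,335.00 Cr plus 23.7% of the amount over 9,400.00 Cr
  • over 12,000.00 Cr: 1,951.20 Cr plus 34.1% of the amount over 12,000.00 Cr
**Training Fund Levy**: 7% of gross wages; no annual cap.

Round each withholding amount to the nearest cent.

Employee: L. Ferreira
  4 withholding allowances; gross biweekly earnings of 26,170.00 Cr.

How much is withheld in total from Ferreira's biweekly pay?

Territorial Income Tax: taxable = 26,170.00 Cr − 4×320.00 Cr = 24,890.00 Cr
  1,951.20 Cr + 34.1% × (24,890.00 Cr − 12,000.00 Cr) = 1,951.20 Cr + 34.1% × 12,890.00 Cr = 6,346.69 Cr
Training Fund Levy: 7% × 26,170.00 Cr = 1,831.90 Cr
Total: 6,346.69 Cr + 1,831.90 Cr = 8,178.59 Cr

8,178.59 Cr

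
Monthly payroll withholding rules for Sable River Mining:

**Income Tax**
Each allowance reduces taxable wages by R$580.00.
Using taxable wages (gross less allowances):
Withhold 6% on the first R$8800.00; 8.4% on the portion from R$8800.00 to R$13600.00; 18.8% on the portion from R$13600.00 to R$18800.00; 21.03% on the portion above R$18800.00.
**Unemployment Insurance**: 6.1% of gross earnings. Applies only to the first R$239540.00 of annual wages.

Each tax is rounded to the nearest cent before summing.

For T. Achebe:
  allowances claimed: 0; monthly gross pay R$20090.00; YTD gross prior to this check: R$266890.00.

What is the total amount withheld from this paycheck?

R$2180.09

Income Tax: taxable = R$20090.00
  R$1908.80 + 21.03% × (R$20090.00 − R$18800.00) = R$1908.80 + 21.03% × R$1290.00 = R$2180.09
Unemployment Insurance: YTD R$266890.00 ≥ cap R$239540.00 → R$0.00
Total: R$2180.09 + R$0.00 = R$2180.09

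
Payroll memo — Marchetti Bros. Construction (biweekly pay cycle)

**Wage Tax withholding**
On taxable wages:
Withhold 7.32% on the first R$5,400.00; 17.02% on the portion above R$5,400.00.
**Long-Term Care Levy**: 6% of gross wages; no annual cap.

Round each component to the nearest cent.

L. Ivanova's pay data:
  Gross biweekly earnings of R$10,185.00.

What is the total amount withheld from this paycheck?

R$1,820.79

Wage Tax: taxable = R$10,185.00
  R$395.28 + 17.02% × (R$10,185.00 − R$5,400.00) = R$395.28 + 17.02% × R$4,785.00 = R$1,209.69
Long-Term Care Levy: 6% × R$10,185.00 = R$611.10
Total: R$1,209.69 + R$611.10 = R$1,820.79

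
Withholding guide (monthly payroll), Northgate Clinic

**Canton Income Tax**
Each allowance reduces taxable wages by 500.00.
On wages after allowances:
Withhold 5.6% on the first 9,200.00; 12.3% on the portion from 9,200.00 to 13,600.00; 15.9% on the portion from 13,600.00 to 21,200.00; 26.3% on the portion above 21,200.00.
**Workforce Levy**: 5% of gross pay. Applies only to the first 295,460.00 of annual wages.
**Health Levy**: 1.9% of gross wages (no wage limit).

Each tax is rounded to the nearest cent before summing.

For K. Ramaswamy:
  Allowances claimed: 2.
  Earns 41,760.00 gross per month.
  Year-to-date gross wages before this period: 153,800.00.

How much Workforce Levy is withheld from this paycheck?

2,088.00

Workforce Levy: 5% × 41,760.00 = 2,088.00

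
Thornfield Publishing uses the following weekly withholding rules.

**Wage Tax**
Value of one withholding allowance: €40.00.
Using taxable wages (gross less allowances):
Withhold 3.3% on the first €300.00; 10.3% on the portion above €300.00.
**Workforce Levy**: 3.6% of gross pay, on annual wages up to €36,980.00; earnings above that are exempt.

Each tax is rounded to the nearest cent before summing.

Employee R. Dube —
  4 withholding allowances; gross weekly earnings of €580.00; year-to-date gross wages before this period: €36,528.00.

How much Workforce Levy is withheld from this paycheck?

Workforce Levy: cap €36,980.00 − YTD €36,528.00 = €452.00 subject; 3.6% × €452.00 = €16.27

€16.27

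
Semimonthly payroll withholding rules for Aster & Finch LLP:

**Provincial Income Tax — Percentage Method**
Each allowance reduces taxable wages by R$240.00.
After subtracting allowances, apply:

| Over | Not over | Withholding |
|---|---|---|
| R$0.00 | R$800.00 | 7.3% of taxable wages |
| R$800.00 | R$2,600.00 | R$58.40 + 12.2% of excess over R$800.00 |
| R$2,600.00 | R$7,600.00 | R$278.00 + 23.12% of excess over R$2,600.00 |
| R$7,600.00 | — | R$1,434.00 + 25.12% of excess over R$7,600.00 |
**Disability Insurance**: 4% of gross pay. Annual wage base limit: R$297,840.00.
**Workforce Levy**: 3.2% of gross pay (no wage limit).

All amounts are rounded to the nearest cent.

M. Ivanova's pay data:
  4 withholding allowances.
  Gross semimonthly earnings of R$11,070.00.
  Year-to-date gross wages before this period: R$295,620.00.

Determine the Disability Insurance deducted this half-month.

R$88.80

Disability Insurance: cap R$297,840.00 − YTD R$295,620.00 = R$2,220.00 subject; 4% × R$2,220.00 = R$88.80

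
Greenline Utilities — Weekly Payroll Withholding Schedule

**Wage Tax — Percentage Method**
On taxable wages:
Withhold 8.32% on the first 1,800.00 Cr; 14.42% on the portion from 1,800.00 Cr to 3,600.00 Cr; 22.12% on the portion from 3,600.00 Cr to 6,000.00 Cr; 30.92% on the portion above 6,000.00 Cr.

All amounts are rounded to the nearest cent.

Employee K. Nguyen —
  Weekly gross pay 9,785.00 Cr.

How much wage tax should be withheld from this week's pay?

2,110.52 Cr

Wage Tax: taxable = 9,785.00 Cr
  940.20 Cr + 30.92% × (9,785.00 Cr − 6,000.00 Cr) = 940.20 Cr + 30.92% × 3,785.00 Cr = 2,110.52 Cr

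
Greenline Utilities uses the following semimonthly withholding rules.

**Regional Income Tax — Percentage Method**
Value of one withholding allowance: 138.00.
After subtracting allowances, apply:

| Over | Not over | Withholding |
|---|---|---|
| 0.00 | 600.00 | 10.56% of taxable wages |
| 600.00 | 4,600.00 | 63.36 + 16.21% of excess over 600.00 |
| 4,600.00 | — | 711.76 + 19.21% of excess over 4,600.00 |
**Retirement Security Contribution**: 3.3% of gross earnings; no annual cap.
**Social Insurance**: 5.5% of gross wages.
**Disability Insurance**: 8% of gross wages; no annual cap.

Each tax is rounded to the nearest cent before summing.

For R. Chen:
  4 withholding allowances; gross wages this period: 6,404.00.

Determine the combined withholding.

2,028.14

Regional Income Tax: taxable = 6,404.00 − 4×138.00 = 5,852.00
  711.76 + 19.21% × (5,852.00 − 4,600.00) = 711.76 + 19.21% × 1,252.00 = 952.27
Retirement Security Contribution: 3.3% × 6,404.00 = 211.33
Social Insurance: 5.5% × 6,404.00 = 352.22
Disability Insurance: 8% × 6,404.00 = 512.32
Total: 952.27 + 211.33 + 352.22 + 512.32 = 2,028.14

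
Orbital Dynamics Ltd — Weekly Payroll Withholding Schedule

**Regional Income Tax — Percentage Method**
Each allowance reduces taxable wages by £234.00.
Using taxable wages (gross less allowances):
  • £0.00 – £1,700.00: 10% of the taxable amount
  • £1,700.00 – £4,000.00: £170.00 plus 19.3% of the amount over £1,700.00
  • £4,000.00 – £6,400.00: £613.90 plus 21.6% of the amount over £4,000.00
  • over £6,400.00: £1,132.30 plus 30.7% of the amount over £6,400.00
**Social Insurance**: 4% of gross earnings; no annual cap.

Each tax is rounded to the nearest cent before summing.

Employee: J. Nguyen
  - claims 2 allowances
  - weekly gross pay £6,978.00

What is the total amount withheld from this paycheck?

Regional Income Tax: taxable = £6,978.00 − 2×£234.00 = £6,510.00
  £1,132.30 + 30.7% × (£6,510.00 − £6,400.00) = £1,132.30 + 30.7% × £110.00 = £1,166.07
Social Insurance: 4% × £6,978.00 = £279.12
Total: £1,166.07 + £279.12 = £1,445.19

£1,445.19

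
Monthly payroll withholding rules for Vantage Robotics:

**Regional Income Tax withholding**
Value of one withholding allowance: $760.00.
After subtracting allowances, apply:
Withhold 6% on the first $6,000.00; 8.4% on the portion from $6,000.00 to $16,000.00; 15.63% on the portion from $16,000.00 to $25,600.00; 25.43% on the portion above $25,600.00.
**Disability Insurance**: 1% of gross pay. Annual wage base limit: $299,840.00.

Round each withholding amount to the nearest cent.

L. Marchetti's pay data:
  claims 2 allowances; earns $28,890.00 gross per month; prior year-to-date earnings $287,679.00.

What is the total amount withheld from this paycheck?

Regional Income Tax: taxable = $28,890.00 − 2×$760.00 = $27,370.00
  $2,700.48 + 25.43% × ($27,370.00 − $25,600.00) = $2,700.48 + 25.43% × $1,770.00 = $3,150.59
Disability Insurance: cap $299,840.00 − YTD $287,679.00 = $12,161.00 subject; 1% × $12,161.00 = $121.61
Total: $3,150.59 + $121.61 = $3,272.20

$3,272.20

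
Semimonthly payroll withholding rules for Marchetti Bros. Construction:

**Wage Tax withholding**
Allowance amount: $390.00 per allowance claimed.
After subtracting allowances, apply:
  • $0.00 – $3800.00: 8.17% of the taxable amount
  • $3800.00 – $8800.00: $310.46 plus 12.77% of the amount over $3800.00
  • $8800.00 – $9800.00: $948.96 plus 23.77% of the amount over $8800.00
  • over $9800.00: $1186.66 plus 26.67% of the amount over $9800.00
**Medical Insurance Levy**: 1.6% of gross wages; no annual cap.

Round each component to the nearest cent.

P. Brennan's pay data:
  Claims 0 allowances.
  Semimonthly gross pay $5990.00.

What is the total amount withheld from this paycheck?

$685.96

Wage Tax: taxable = $5990.00
  $310.46 + 12.77% × ($5990.00 − $3800.00) = $310.46 + 12.77% × $2190.00 = $590.12
Medical Insurance Levy: 1.6% × $5990.00 = $95.84
Total: $590.12 + $95.84 = $685.96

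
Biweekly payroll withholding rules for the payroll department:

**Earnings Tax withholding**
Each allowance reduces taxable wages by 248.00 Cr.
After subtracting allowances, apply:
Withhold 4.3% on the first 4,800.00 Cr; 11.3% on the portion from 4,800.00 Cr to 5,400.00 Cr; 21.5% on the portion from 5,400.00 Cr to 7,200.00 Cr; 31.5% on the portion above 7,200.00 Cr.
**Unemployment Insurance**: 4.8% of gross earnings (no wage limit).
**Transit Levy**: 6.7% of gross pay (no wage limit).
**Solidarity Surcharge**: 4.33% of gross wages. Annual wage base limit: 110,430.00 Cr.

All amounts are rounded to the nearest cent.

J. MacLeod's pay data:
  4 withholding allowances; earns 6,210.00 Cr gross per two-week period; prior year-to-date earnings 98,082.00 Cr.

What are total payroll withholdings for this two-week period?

1,236.67 Cr

Earnings Tax: taxable = 6,210.00 Cr − 4×248.00 Cr = 5,218.00 Cr
  206.40 Cr + 11.3% × (5,218.00 Cr − 4,800.00 Cr) = 206.40 Cr + 11.3% × 418.00 Cr = 253.63 Cr
Unemployment Insurance: 4.8% × 6,210.00 Cr = 298.08 Cr
Transit Levy: 6.7% × 6,210.00 Cr = 416.07 Cr
Solidarity Surcharge: 4.33% × 6,210.00 Cr = 268.89 Cr
Total: 253.63 Cr + 298.08 Cr + 416.07 Cr + 268.89 Cr = 1,236.67 Cr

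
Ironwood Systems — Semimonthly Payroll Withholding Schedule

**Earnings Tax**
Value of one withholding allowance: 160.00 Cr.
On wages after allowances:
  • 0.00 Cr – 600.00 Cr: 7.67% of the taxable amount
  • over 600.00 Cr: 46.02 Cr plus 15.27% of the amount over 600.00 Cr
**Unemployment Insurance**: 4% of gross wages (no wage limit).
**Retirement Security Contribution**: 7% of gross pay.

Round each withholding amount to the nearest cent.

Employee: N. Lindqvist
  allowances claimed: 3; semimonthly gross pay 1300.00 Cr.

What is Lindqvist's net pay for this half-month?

1077.39 Cr

Earnings Tax: taxable = 1300.00 Cr − 3×160.00 Cr = 820.00 Cr
  46.02 Cr + 15.27% × (820.00 Cr − 600.00 Cr) = 46.02 Cr + 15.27% × 220.00 Cr = 79.61 Cr
Unemployment Insurance: 4% × 1300.00 Cr = 52.00 Cr
Retirement Security Contribution: 7% × 1300.00 Cr = 91.00 Cr
Total withheld: 79.61 Cr + 52.00 Cr + 91.00 Cr = 222.61 Cr
Net pay: 1300.00 Cr − 222.61 Cr = 1077.39 Cr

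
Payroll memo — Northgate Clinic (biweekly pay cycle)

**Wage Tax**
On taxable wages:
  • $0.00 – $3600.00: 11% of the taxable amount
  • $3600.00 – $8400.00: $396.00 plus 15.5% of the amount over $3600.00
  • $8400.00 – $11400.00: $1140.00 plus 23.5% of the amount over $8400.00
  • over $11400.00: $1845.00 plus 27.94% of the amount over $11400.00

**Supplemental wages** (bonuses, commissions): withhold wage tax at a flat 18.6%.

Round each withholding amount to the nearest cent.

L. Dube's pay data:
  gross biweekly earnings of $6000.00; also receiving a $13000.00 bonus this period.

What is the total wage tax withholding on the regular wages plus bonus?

$3186.00

Wage Tax: taxable = $6000.00
  $396.00 + 15.5% × ($6000.00 − $3600.00) = $396.00 + 15.5% × $2400.00 = $768.00
Supplemental (18.6% flat on bonus): 18.6% × $13000.00 = $2418.00
Total wage tax: $768.00 + $2418.00 = $3186.00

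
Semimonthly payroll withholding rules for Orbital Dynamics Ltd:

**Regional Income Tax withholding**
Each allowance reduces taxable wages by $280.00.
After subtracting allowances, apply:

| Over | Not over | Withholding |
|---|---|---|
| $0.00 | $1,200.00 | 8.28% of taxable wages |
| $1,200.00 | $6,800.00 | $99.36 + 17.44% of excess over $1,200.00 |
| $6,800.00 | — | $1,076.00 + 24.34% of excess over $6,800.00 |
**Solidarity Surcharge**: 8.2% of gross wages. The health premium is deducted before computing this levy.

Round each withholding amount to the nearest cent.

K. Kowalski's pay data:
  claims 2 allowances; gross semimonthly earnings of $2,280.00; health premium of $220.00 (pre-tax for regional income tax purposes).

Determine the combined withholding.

$320.60

Regional Income Tax: taxable = $2,280.00 − $220.00 − 2×$280.00 = $1,500.00
  $99.36 + 17.44% × ($1,500.00 − $1,200.00) = $99.36 + 17.44% × $300.00 = $151.68
Solidarity Surcharge: 8.2% × $2,060.00 = $168.92
Total: $151.68 + $168.92 = $320.60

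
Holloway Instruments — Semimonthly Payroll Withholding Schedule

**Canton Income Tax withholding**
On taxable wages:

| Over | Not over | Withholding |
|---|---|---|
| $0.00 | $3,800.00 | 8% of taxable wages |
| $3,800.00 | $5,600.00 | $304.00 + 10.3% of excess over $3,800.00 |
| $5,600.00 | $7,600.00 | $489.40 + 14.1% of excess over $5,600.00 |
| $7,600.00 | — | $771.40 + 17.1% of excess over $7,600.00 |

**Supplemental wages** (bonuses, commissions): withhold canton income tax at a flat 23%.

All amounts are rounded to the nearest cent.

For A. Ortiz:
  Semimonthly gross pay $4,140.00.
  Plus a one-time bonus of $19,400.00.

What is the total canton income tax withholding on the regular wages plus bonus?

Canton Income Tax: taxable = $4,140.00
  $304.00 + 10.3% × ($4,140.00 − $3,800.00) = $304.00 + 10.3% × $340.00 = $339.02
Supplemental (23% flat on bonus): 23% × $19,400.00 = $4,462.00
Total canton income tax: $339.02 + $4,462.00 = $4,801.02

$4,801.02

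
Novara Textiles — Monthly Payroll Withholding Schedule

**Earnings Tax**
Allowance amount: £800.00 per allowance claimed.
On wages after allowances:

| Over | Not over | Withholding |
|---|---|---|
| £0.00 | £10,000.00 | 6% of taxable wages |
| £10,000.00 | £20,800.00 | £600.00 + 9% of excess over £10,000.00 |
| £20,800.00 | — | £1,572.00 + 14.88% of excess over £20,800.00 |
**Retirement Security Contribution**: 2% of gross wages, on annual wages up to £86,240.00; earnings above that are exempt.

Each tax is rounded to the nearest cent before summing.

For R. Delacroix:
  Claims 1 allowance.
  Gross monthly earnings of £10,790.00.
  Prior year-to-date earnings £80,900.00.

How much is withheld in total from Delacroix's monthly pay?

£706.20

Earnings Tax: taxable = £10,790.00 − 1×£800.00 = £9,990.00
  6% × £9,990.00 = £599.40
Retirement Security Contribution: cap £86,240.00 − YTD £80,900.00 = £5,340.00 subject; 2% × £5,340.00 = £106.80
Total: £599.40 + £106.80 = £706.20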